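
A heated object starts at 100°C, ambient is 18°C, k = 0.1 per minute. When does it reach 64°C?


From T(t) = T_a + (T₀ - T_a)e^(-kt), set T(t) = 64:
(64 - 18) / (100 - 18) = e^(-0.1t), so t = -ln(0.561)/0.1 ≈ 5.8 minutes.


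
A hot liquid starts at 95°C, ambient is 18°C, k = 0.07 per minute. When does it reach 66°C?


From T(t) = T_a + (T₀ - T_a)e^(-kt), set T(t) = 66:
(66 - 18) / (95 - 18) = e^(-0.07t), so t = -ln(0.623)/0.07 ≈ 6.8 minutes.


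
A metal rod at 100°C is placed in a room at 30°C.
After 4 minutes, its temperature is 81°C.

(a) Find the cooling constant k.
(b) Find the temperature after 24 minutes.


Newton's law: T(t) = T_a + (T₀ - T_a)e^(-kt).
(a) Use T(4) = 81: (81 - 30)/(100 - 30) = e^(-k·4), so k = -ln(0.729)/4 ≈ 0.0792.
(b) Apply k to t = 24: T(24) = 30 + (70)e^(-1.900) ≈ 40.5°C.


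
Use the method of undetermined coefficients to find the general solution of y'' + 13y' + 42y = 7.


Characteristic roots of r² + 13r + 42 = 0 are -7, -6.
y_h = C₁e^(-7x) + C₂e^(-6x).
Constant forcing; try y_p = A. Then 42A = 7 ⇒ A = 1/6.
General solution: y = C₁e^(-7x) + C₂e^(-6x) + 1/6.


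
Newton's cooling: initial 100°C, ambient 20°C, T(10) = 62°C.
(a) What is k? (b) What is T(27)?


Newton's law: T(t) = T_a + (T₀ - T_a)e^(-kt).
(a) Use T(10) = 62: (62 - 20)/(100 - 20) = e^(-k·10), so k = -ln(0.525)/10 ≈ 0.0644.
(b) Apply k to t = 27: T(27) = 20 + (80)e^(-1.740) ≈ 34.0°C.


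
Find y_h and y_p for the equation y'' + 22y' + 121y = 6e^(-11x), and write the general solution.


Characteristic polynomial (r + 11)² = 0; repeated root r = -11.
y_h = (C₁ + C₂x)e^(-11x). Forcing matches the repeated root (resonance), so try y_p = Ax² e^(-11x).
Substitute and solve for A: 2A = 6, so A = 3.
General solution: y = (C₁ + C₂x + 3x²)e^(-11x).


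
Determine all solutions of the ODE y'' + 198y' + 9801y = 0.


Characteristic equation: r² + 198r + 9801 = 0, i.e. (r + 99)² = 0.
Repeated root r = -99; include an x factor for the second linearly independent solution.
General solution: y = (C₁ + C₂x)e^(-99x).


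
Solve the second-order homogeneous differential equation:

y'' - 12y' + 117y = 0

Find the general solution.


Characteristic equation: r² - 12r + 117 = 0.
Discriminant is negative; roots r = 6 ± 9i (complex conjugate pair).
General solution uses e^(α x)(C₁ cos(β x) + C₂ sin(β x)): y = e^(6x)(C₁cos(9x) + C₂sin(9x)).


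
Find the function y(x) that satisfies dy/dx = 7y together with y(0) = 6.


General solution of y' = 7y is y = Ce^(7x).
Apply y(0) = 6: C = 6.
Particular solution: y = 6e^(7x).


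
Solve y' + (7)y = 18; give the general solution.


P(x) = 7, Q(x) = 18; integrating factor μ = e^(7x).
(μ y)' = 18e^(7x) ⇒ μ y = (18/7)e^(7x) + C.
Divide by μ: y = 18/7 + Ce^(-7x).


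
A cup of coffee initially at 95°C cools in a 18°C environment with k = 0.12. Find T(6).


Newton's law: dT/dt = -k(T - T_a) has solution T(t) = T_a + (T₀ - T_a)e^(-kt).
Plug in T_a = 18, T₀ = 95, k = 0.12, t = 6: T(6) = 18 + (77)e^(-0.72) ≈ 55.5°C.


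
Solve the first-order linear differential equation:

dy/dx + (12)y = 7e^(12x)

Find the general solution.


P(x) = 12 ⇒ μ = e^(12x).
(μ y)' = 7e^(24x) ⇒ μ y = (7/24)e^(24x) + C.
Divide by μ: y = (7/24)e^(12x) + Ce^(-12x).


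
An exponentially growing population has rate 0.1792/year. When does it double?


Exponential growth: P(t) = P₀ e^(0.1792t). Set P(t)/P₀ = 2: e^(0.1792t) = 2.
Solve: t = ln(2)/0.1792 ≈ 3.87 years.


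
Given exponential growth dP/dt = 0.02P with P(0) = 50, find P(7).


The ODE dP/dt = 0.02P has solution P(t) = P(0)e^(0.02t).
Substitute P(0) = 50 and t = 7: P(7) = 50 e^(0.14) ≈ 58.


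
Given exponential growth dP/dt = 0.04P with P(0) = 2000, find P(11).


The ODE dP/dt = 0.04P has solution P(t) = P(0)e^(0.04t).
Substitute P(0) = 2000 and t = 11: P(11) = 2000 e^(0.44) ≈ 3105.


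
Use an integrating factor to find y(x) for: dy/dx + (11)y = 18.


P(x) = 11, Q(x) = 18; integrating factor μ = e^(11x).
(μ y)' = 18e^(11x) ⇒ μ y = (18/11)e^(11x) + C.
Divide by μ: y = 18/11 + Ce^(-11x).


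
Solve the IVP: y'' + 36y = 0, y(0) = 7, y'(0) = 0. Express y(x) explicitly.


Characteristic roots of r² + 36 = 0 are ±6i, so y = C₁cos(6x) + C₂sin(6x).
Apply y(0) = 7: C₁ = 7. Differentiate and apply y'(0) = 0: 6·C₂ = 0, so C₂ = 0.
Particular solution: y = 7cos(6x).


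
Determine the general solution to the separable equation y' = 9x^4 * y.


Separate variables: dy/y = 9x^4 dx.
Integrate: ln|y| = (9/5)x^5 + C₀.
Exponentiate: y = Ce^((9/5)x^5).


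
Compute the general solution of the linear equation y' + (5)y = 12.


P(x) = 5, Q(x) = 12; integrating factor μ = e^(5x).
(μ y)' = 12e^(5x) ⇒ μ y = (12/5)e^(5x) + C.
Divide by μ: y = 12/5 + Ce^(-5x).


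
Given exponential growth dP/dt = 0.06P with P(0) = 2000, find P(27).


The ODE dP/dt = 0.06P has solution P(t) = P(0)e^(0.06t).
Substitute P(0) = 2000 and t = 27: P(27) = 2000 e^(1.62) ≈ 10106.


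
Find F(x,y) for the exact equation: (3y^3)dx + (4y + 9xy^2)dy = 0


Check exactness: ∂M/∂y = 9y^2 and ∂N/∂x = 9y^2; equal, so the equation is exact.
Integrate M with respect to x (treating y as constant): ∫M dx = 3xy^3 + h(y).
Differentiate w.r.t. y and set equal to N: the x-dependent terms already match, leaving h'(y) = 4y. Integrate: h(y) = 2y^2.
So F(x,y) = 2y^2 + 3xy^3.
General solution: 2y^2 + 3xy^3 = C.


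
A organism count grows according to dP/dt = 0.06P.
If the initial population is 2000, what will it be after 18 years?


The ODE dP/dt = 0.06P has solution P(t) = P(0)e^(0.06t).
Substitute P(0) = 2000 and t = 18: P(18) = 2000 e^(1.08) ≈ 5889.


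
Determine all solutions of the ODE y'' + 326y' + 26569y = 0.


Characteristic equation: r² + 326r + 26569 = 0, i.e. (r + 163)² = 0.
Repeated root r = -163; include an x factor for the second linearly independent solution.
General solution: y = (C₁ + C₂x)e^(-163x).


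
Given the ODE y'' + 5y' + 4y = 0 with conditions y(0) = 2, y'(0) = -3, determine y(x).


Characteristic roots of r² + 5r + 4 = 0 are -4, -1.
General solution y = c₁ e^(-4x) + c₂ e^(-x).
Apply y(0) = 2: c₁ + c₂ = 2. Apply y'(0) = -3: -4 c₁ - 1 c₂ = -3.
Solve: c₁ = 1/3, c₂ = 5/3.
Particular solution: y = (1/3)e^(-4x) + (5/3)e^(-x).


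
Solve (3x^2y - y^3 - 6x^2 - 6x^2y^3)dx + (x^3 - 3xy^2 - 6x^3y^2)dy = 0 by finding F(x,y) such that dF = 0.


Check exactness: ∂M/∂y = 3x^2 - 3y^2 - 18x^2y^2 and ∂N/∂x = 3x^2 - 3y^2 - 18x^2y^2; equal, so the equation is exact.
Integrate M with respect to x (treating y as constant): ∫M dx = x^3y - xy^3 - 2x^3 - 2x^3y^3 + h(y).
Differentiate w.r.t. y and set equal to N: all terms match, so h'(y) = 0 and h is a constant absorbed into C.
General solution: x^3y - xy^3 - 2x^3 - 2x^3y^3 = C.


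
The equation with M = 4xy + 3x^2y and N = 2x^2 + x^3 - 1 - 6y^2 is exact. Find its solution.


Check exactness: ∂M/∂y = 4x + 3x^2 and ∂N/∂x = 4x + 3x^2; equal, so the equation is exact.
Integrate M with respect to x (treating y as constant): ∫M dx = 2x^2y + x^3y + h(y).
Differentiate w.r.t. y and set equal to N: the x-dependent terms already match, leaving h'(y) = -1 - 6y^2. Integrate: h(y) = -y - 2y^3.
So F(x,y) = 2x^2y + x^3y - y - 2y^3.
General solution: 2x^2y + x^3y - y - 2y^3 = C.


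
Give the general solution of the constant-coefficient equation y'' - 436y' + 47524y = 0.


Characteristic equation: r² - 436r + 47524 = 0, i.e. (r - 218)² = 0.
Repeated root r = 218; include an x factor for the second linearly independent solution.
General solution: y = (C₁ + C₂x)e^(218x).


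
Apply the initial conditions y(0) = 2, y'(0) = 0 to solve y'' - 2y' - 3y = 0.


Characteristic roots of r² - 2r - 3 = 0 are 3, -1.
General solution y = c₁ e^(3x) + c₂ e^(-x).
Apply y(0) = 2: c₁ + c₂ = 2. Apply y'(0) = 0: 3 c₁ - 1 c₂ = 0.
Solve: c₁ = 1/2, c₂ = 3/2.
Particular solution: y = (1/2)e^(3x) + (3/2)e^(-x).


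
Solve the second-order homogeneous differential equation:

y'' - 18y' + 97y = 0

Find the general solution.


Characteristic equation: r² - 18r + 97 = 0.
Discriminant is negative; roots r = 9 ± 4i (complex conjugate pair).
General solution uses e^(α x)(C₁ cos(β x) + C₂ sin(β x)): y = e^(9x)(C₁cos(4x) + C₂sin(4x)).


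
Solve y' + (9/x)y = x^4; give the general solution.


P(x) = 9/x ⇒ μ = x^9.
(x^9 y)' = x^9·x^4 = x^13.
Integrate: x^9 y = x^14/(14) + C.
Solve for y: y = (1/14)x^5 + C/x^9.


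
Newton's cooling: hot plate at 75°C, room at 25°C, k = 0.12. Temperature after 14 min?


Newton's law: dT/dt = -k(T - T_a) has solution T(t) = T_a + (T₀ - T_a)e^(-kt).
Plug in T_a = 25, T₀ = 75, k = 0.12, t = 14: T(14) = 25 + (50)e^(-1.68) ≈ 34.3°C.


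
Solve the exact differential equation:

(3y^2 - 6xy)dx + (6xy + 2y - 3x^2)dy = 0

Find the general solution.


Check exactness: ∂M/∂y = 6y - 6x and ∂N/∂x = 6y - 6x; equal, so the equation is exact.
Integrate M with respect to x (treating y as constant): ∫M dx = 3xy^2 - 3x^2y + h(y).
Differentiate w.r.t. y and set equal to N: the x-dependent terms already match, leaving h'(y) = 2y. Integrate: h(y) = y^2.
So F(x,y) = 3xy^2 + y^2 - 3x^2y.
General solution: 3xy^2 + y^2 - 3x^2y = C.


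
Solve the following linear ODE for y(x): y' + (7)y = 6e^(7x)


P(x) = 7 ⇒ μ = e^(7x).
(μ y)' = 6e^(14x) ⇒ μ y = (6/14)e^(14x) + C.
Divide by μ: y = (3/7)e^(7x) + Ce^(-7x).


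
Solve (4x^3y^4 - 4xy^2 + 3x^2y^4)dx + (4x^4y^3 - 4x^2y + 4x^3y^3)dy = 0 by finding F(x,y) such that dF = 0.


Check exactness: ∂M/∂y = 16x^3y^3 - 8xy + 12x^2y^3 and ∂N/∂x = 16x^3y^3 - 8xy + 12x^2y^3; equal, so the equation is exact.
Integrate M with respect to x (treating y as constant): ∫M dx = x^4y^4 - 2x^2y^2 + x^3y^4 + h(y).
Differentiate w.r.t. y and set equal to N: all terms match, so h'(y) = 0 and h is a constant absorbed into C.
General solution: x^4y^4 - 2x^2y^2 + x^3y^4 = C.


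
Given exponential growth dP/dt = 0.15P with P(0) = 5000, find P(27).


The ODE dP/dt = 0.15P has solution P(t) = P(0)e^(0.15t).
Substitute P(0) = 5000 and t = 27: P(27) = 5000 e^(4.05) ≈ 286987.


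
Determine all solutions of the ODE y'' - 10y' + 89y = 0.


Characteristic equation: r² - 10r + 89 = 0.
Discriminant is negative; roots r = 5 ± 8i (complex conjugate pair).
General solution uses e^(α x)(C₁ cos(β x) + C₂ sin(β x)): y = e^(5x)(C₁cos(8x) + C₂sin(8x)).


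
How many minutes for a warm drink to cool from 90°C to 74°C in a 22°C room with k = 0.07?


From T(t) = T_a + (T₀ - T_a)e^(-kt), set T(t) = 74:
(74 - 22) / (90 - 22) = e^(-0.07t), so t = -ln(0.765)/0.07 ≈ 3.8 minutes.


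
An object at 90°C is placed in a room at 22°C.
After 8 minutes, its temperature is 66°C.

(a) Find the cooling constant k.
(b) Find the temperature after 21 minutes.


Newton's law: T(t) = T_a + (T₀ - T_a)e^(-kt).
(a) Use T(8) = 66: (66 - 22)/(90 - 22) = e^(-k·8), so k = -ln(0.647)/8 ≈ 0.0544.
(b) Apply k to t = 21: T(21) = 22 + (68)e^(-1.143) ≈ 43.7°C.


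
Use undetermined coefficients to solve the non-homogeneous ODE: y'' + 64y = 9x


Homogeneous: r² + 64 = 0 ⇒ r = ±8i, y_h = C₁cos(8x) + C₂sin(8x).
Polynomial forcing; try y_p = Ax + B. Then y_p'' + 64 y_p = 64(Ax + B) = 9x, so B = 0 and A = 9/64.
General solution: y = C₁cos(8x) + C₂sin(8x) + (9/64)x.


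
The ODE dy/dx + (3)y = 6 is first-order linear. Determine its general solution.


P(x) = 3, Q(x) = 6; integrating factor μ = e^(3x).
(μ y)' = 6e^(3x) ⇒ μ y = 2e^(3x) + C.
Divide by μ: y = 2 + Ce^(-3x).


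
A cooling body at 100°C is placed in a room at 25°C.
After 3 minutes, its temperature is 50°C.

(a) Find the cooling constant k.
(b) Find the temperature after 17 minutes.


Newton's law: T(t) = T_a + (T₀ - T_a)e^(-kt).
(a) Use T(3) = 50: (50 - 25)/(100 - 25) = e^(-k·3), so k = -ln(0.333)/3 ≈ 0.3662.
(b) Apply k to t = 17: T(17) = 25 + (75)e^(-6.225) ≈ 25.1°C.


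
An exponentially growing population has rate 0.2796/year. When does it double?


Exponential growth: P(t) = P₀ e^(0.2796t). Set P(t)/P₀ = 2: e^(0.2796t) = 2.
Solve: t = ln(2)/0.2796 ≈ 2.48 years.


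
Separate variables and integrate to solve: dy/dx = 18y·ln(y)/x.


Separate: dy/[y ln(y)] = 18 dx/x.
Substitute u = ln(y): du/u = 18 dx/x.
Integrate: ln|ln(y)| = 18ln|x| + C₀, hence ln(y) = C·x^18.


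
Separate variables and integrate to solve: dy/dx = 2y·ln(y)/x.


Separate: dy/[y ln(y)] = 2 dx/x.
Substitute u = ln(y): du/u = 2 dx/x.
Integrate: ln|ln(y)| = 2ln|x| + C₀, hence ln(y) = C·x^2.


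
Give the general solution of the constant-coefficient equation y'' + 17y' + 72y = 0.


Characteristic equation: r² + 17r + 72 = 0.
Factor: (r + 8)(r + 9) = 0 ⇒ r = -8, -9 (distinct real).
General solution: y = C₁e^(-8x) + C₂e^(-9x).


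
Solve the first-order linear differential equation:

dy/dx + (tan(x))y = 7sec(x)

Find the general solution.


P(x) = tan(x) ⇒ μ = e^(∫tan(x)dx) = sec(x).
(sec(x) y)' = 7sec²(x) ⇒ sec(x) y = 7tan(x) + C.
Multiply by cos(x): y = 7sin(x) + C·cos(x).


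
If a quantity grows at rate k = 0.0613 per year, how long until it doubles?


Exponential growth: P(t) = P₀ e^(0.0613t). Set P(t)/P₀ = 2: e^(0.0613t) = 2.
Solve: t = ln(2)/0.0613 ≈ 11.31 years.


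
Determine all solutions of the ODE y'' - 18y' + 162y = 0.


Characteristic equation: r² - 18r + 162 = 0.
Discriminant is negative; roots r = 9 ± 9i (complex conjugate pair).
General solution uses e^(α x)(C₁ cos(β x) + C₂ sin(β x)): y = e^(9x)(C₁cos(9x) + C₂sin(9x)).


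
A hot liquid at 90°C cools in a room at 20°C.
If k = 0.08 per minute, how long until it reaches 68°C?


From T(t) = T_a + (T₀ - T_a)e^(-kt), set T(t) = 68:
(68 - 20) / (90 - 20) = e^(-0.08t), so t = -ln(0.686)/0.08 ≈ 4.7 minutes.


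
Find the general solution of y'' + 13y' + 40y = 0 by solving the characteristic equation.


Characteristic equation: r² + 13r + 40 = 0.
Factor: (r + 8)(r + 5) = 0 ⇒ r = -8, -5 (distinct real).
General solution: y = C₁e^(-8x) + C₂e^(-5x).


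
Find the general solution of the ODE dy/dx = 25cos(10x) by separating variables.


g(y) = 1, so integrate directly: y = ∫ 25cos(10x) dx = (5/2)sin(10x) + C.


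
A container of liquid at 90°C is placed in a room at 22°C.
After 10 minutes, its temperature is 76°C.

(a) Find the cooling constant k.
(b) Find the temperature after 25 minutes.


Newton's law: T(t) = T_a + (T₀ - T_a)e^(-kt).
(a) Use T(10) = 76: (76 - 22)/(90 - 22) = e^(-k·10), so k = -ln(0.794)/10 ≈ 0.0231.
(b) Apply k to t = 25: T(25) = 22 + (68)e^(-0.576) ≈ 60.2°C.


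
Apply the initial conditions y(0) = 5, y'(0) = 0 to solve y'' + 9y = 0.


Characteristic roots of r² + 9 = 0 are ±3i, so y = C₁cos(3x) + C₂sin(3x).
Apply y(0) = 5: C₁ = 5. Differentiate and apply y'(0) = 0: 3·C₂ = 0, so C₂ = 0.
Particular solution: y = 5cos(3x).


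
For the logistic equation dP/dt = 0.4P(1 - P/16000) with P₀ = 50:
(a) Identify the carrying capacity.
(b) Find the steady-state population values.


Logistic ODE dP/dt = 0.4P(1 - P/16000) has equilibria where dP/dt = 0, i.e. P = 0 or P = 16000.
The coefficient (1 - P/K) = 0 when P = K, identifying K = 16000 as the carrying capacity.
(a) K = 16000; (b) equilibria P = 0 and P = 16000.


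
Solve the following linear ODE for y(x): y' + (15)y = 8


P(x) = 15, Q(x) = 8; integrating factor μ = e^(15x).
(μ y)' = 8e^(15x) ⇒ μ y = (8/15)e^(15x) + C.
Divide by μ: y = 8/15 + Ce^(-15x).


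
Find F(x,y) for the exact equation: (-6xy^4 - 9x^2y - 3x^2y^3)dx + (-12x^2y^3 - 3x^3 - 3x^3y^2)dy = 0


Check exactness: ∂M/∂y = -24xy^3 - 9x^2 - 9x^2y^2 and ∂N/∂x = -24xy^3 - 9x^2 - 9x^2y^2; equal, so the equation is exact.
Integrate M with respect to x (treating y as constant): ∫M dx = -3x^2y^4 - 3x^3y - x^3y^3 + h(y).
Differentiate w.r.t. y and set equal to N: all terms match, so h'(y) = 0 and h is a constant absorbed into C.
General solution: -3x^2y^4 - 3x^3y - x^3y^3 = C.


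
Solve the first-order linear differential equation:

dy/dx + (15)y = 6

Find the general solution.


P(x) = 15, Q(x) = 6; integrating factor μ = e^(15x).
(μ y)' = 6e^(15x) ⇒ μ y = (2/5)e^(15x) + C.
Divide by μ: y = 2/5 + Ce^(-15x).


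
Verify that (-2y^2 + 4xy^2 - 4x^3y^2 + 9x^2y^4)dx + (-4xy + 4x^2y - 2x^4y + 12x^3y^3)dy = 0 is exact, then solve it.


Check exactness: ∂M/∂y = -4y + 8xy - 8x^3y + 36x^2y^3 and ∂N/∂x = -4y + 8xy - 8x^3y + 36x^2y^3; equal, so the equation is exact.
Integrate M with respect to x (treating y as constant): ∫M dx = -2xy^2 + 2x^2y^2 - x^4y^2 + 3x^3y^4 + h(y).
Differentiate w.r.t. y and set equal to N: all terms match, so h'(y) = 0 and h is a constant absorbed into C.
General solution: -2xy^2 + 2x^2y^2 - x^4y^2 + 3x^3y^4 = C.


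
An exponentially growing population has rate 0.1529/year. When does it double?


Exponential growth: P(t) = P₀ e^(0.1529t). Set P(t)/P₀ = 2: e^(0.1529t) = 2.
Solve: t = ln(2)/0.1529 ≈ 4.53 years.


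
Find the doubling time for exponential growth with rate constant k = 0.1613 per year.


Exponential growth: P(t) = P₀ e^(0.1613t). Set P(t)/P₀ = 2: e^(0.1613t) = 2.
Solve: t = ln(2)/0.1613 ≈ 4.30 years.


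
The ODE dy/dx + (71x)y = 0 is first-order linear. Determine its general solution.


P(x) = 71x ⇒ μ = e^((71/2)x²).
Q(x) = 0 so μ y is constant: y = Ce^(-(71/2)x²).


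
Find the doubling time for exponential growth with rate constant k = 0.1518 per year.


Exponential growth: P(t) = P₀ e^(0.1518t). Set P(t)/P₀ = 2: e^(0.1518t) = 2.
Solve: t = ln(2)/0.1518 ≈ 4.57 years.


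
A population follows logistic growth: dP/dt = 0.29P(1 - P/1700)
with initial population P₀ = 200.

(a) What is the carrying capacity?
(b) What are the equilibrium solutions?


Logistic ODE dP/dt = 0.29P(1 - P/1700) has equilibria where dP/dt = 0, i.e. P = 0 or P = 1700.
The coefficient (1 - P/K) = 0 when P = K, identifying K = 1700 as the carrying capacity.
(a) K = 1700; (b) equilibria P = 0 and P = 1700.


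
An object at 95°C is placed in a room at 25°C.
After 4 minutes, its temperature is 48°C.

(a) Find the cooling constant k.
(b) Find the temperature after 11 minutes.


Newton's law: T(t) = T_a + (T₀ - T_a)e^(-kt).
(a) Use T(4) = 48: (48 - 25)/(95 - 25) = e^(-k·4), so k = -ln(0.329)/4 ≈ 0.2783.
(b) Apply k to t = 11: T(11) = 25 + (70)e^(-3.061) ≈ 28.3°C.


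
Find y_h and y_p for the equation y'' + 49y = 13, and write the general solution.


Homogeneous part: r² + 49 = 0 ⇒ r = ±7i, so y_h = C₁cos(7x) + C₂sin(7x).
Try constant y_p = A; plug in: 49A = 13 ⇒ A = 13/49.
General solution: y = C₁cos(7x) + C₂sin(7x) + 13/49.


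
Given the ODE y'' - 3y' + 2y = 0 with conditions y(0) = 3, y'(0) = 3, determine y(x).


Characteristic roots of r² - 3r + 2 = 0 are 1, 2.
General solution y = c₁ e^(x) + c₂ e^(2x).
Apply y(0) = 3: c₁ + c₂ = 3. Apply y'(0) = 3: 1 c₁ + 2 c₂ = 3.
Solve: c₁ = 3, c₂ = 0.
Particular solution: y = 3e^(x) + 0e^(2x).


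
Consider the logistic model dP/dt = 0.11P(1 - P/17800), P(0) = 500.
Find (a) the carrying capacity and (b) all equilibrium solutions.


Logistic ODE dP/dt = 0.11P(1 - P/17800) has equilibria where dP/dt = 0, i.e. P = 0 or P = 17800.
The coefficient (1 - P/K) = 0 when P = K, identifying K = 17800 as the carrying capacity.
(a) K = 17800; (b) equilibria P = 0 and P = 17800.


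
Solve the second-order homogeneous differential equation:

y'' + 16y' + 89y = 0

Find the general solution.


Characteristic equation: r² + 16r + 89 = 0.
Discriminant is negative; roots r = -8 ± 5i (complex conjugate pair).
General solution uses e^(α x)(C₁ cos(β x) + C₂ sin(β x)): y = e^(-8x)(C₁cos(5x) + C₂sin(5x)).


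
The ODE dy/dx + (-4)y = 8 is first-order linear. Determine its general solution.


P(x) = -4 ⇒ μ = e^(-4x).
(μ y)' = 8e^(-4x) ⇒ μ y = -2e^(-4x) + C.
Divide by μ: y = -2 + Ce^(4x).


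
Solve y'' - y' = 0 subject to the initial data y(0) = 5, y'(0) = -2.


Characteristic roots of r² - r = 0 are 1, 0.
General solution y = c₁ e^(x) + c₂.
Apply y(0) = 5: c₁ + c₂ = 5. Apply y'(0) = -2: 1 c₁ + 0 c₂ = -2.
Solve: c₁ = -2, c₂ = 7.
Particular solution: y = -2e^(x) + 7.


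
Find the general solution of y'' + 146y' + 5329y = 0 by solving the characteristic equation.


Characteristic equation: r² + 146r + 5329 = 0, i.e. (r + 73)² = 0.
Repeated root r = -73; include an x factor for the second linearly independent solution.
General solution: y = (C₁ + C₂x)e^(-73x).


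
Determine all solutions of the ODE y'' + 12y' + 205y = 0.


Characteristic equation: r² + 12r + 205 = 0.
Discriminant is negative; roots r = -6 ± 13i (complex conjugate pair).
General solution uses e^(α x)(C₁ cos(β x) + C₂ sin(β x)): y = e^(-6x)(C₁cos(13x) + C₂sin(13x)).


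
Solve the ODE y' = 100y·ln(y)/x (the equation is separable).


Separate: dy/[y ln(y)] = 100 dx/x.
Substitute u = ln(y): du/u = 100 dx/x.
Integrate: ln|ln(y)| = 100ln|x| + C₀, hence ln(y) = C·x^100.


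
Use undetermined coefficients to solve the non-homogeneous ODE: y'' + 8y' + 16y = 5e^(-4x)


Characteristic polynomial (r + 4)² = 0; repeated root r = -4.
y_h = (C₁ + C₂x)e^(-4x). Forcing matches the repeated root (resonance), so try y_p = Ax² e^(-4x).
Substitute and solve for A: 2A = 5, so A = 5/2.
General solution: y = (C₁ + C₂x + (5/2)x²)e^(-4x).


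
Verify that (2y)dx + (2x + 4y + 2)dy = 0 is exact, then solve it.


Check exactness: ∂M/∂y = 2 and ∂N/∂x = 2; equal, so the equation is exact.
Integrate M with respect to x (treating y as constant): ∫M dx = 2xy + h(y).
Differentiate w.r.t. y and set equal to N: the x-dependent terms already match, leaving h'(y) = 4y + 2. Integrate: h(y) = 2y^2 + 2y.
So F(x,y) = 2xy + 2y^2 + 2y.
General solution: 2xy + 2y^2 + 2y = C.


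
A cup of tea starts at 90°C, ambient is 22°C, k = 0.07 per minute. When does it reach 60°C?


From T(t) = T_a + (T₀ - T_a)e^(-kt), set T(t) = 60:
(60 - 22) / (90 - 22) = e^(-0.07t), so t = -ln(0.559)/0.07 ≈ 8.3 minutes.


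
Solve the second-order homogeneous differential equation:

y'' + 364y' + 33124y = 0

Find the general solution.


Characteristic equation: r² + 364r + 33124 = 0, i.e. (r + 182)² = 0.
Repeated root r = -182; include an x factor for the second linearly independent solution.
General solution: y = (C₁ + C₂x)e^(-182x).


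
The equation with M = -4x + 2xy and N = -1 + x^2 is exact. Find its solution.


Check exactness: ∂M/∂y = 2x and ∂N/∂x = 2x; equal, so the equation is exact.
Integrate M with respect to x (treating y as constant): ∫M dx = -2x^2 + x^2y + h(y).
Differentiate w.r.t. y and set equal to N: the x-dependent terms already match, leaving h'(y) = -1. Integrate: h(y) = -y.
So F(x,y) = -y - 2x^2 + x^2y.
General solution: -y - 2x^2 + x^2y = C.


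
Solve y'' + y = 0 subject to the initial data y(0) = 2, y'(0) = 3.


Characteristic roots of r² + 1 = 0 are ±1i, so y = C₁cos(x) + C₂sin(x).
Apply y(0) = 2: C₁ = 2. Differentiate and apply y'(0) = 3: 1·C₂ = 3, so C₂ = 3.
Particular solution: y = 2cos(x) + 3sin(x).


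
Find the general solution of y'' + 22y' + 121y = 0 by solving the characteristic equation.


Characteristic equation: r² + 22r + 121 = 0, i.e. (r + 11)² = 0.
Repeated root r = -11; include an x factor for the second linearly independent solution.
General solution: y = (C₁ + C₂x)e^(-11x).


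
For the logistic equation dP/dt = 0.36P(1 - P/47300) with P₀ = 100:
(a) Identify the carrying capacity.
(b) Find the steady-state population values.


Logistic ODE dP/dt = 0.36P(1 - P/47300) has equilibria where dP/dt = 0, i.e. P = 0 or P = 47300.
The coefficient (1 - P/K) = 0 when P = K, identifying K = 47300 as the carrying capacity.
(a) K = 47300; (b) equilibria P = 0 and P = 47300.


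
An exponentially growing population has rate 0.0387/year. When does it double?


Exponential growth: P(t) = P₀ e^(0.0387t). Set P(t)/P₀ = 2: e^(0.0387t) = 2.
Solve: t = ln(2)/0.0387 ≈ 17.91 years.


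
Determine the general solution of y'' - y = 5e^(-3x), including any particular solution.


Characteristic roots of r² - 1 = 0 are 1, -1.
y_h = C₁e^(x) + C₂e^(-x).
Forcing exponent -3 is not a characteristic root; try y_p = Ae^(-3x).
Substitute: A·(9 + (0)·-3 + (-1)) = A·8 = 5, so A = 5/8.
General solution: y = C₁e^(x) + C₂e^(-x) + (5/8)e^(-3x).


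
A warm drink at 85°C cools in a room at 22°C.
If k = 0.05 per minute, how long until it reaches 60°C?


From T(t) = T_a + (T₀ - T_a)e^(-kt), set T(t) = 60:
(60 - 22) / (85 - 22) = e^(-0.05t), so t = -ln(0.603)/0.05 ≈ 10.1 minutes.


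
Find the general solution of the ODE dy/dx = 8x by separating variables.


Integrate both sides with respect to x: y = ∫ 8x dx = 4x^2 + C.


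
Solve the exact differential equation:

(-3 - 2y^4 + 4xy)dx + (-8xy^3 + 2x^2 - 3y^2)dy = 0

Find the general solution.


Check exactness: ∂M/∂y = -8y^3 + 4x and ∂N/∂x = -8y^3 + 4x; equal, so the equation is exact.
Integrate M with respect to x (treating y as constant): ∫M dx = -3x - 2xy^4 + 2x^2y + h(y).
Differentiate w.r.t. y and set equal to N: the x-dependent terms already match, leaving h'(y) = -3y^2. Integrate: h(y) = -y^3.
So F(x,y) = -3x - 2xy^4 + 2x^2y - y^3.
General solution: -3x - 2xy^4 + 2x^2y - y^3 = C.


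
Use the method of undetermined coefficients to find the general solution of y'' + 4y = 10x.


Homogeneous: r² + 4 = 0 ⇒ r = ±2i, y_h = C₁cos(2x) + C₂sin(2x).
Polynomial forcing; try y_p = Ax + B. Then y_p'' + 4 y_p = 4(Ax + B) = 10x, so B = 0 and A = 5/2.
General solution: y = C₁cos(2x) + C₂sin(2x) + (5/2)x.


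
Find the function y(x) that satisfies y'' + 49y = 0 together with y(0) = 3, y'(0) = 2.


Characteristic roots of r² + 49 = 0 are ±7i, so y = C₁cos(7x) + C₂sin(7x).
Apply y(0) = 3: C₁ = 3. Differentiate and apply y'(0) = 2: 7·C₂ = 2, so C₂ = 2/7.
Particular solution: y = 3cos(7x) + (2/7)sin(7x).


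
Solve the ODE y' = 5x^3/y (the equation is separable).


Separate variables: y dy = 5x^3 dx.
Integrate both sides: y²/2 = (5/4)x^4 + C₀.
Multiply by 2: y² = (5/2)x^4 + C.


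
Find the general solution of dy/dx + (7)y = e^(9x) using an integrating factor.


P(x) = 7 ⇒ μ = e^(7x).
(μ y)' = e^(16x) ⇒ μ y = e^(16x)/16 + C.
Divide by μ: y = (1/16)e^(9x) + Ce^(-7x).


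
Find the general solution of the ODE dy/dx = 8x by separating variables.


Integrate both sides with respect to x: y = ∫ 8x dx = 4x^2 + C.


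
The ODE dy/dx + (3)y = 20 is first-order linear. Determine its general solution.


P(x) = 3, Q(x) = 20; integrating factor μ = e^(3x).
(μ y)' = 20e^(3x) ⇒ μ y = (20/3)e^(3x) + C.
Divide by μ: y = 20/3 + Ce^(-3x).


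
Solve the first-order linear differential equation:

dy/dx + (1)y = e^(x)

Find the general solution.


P(x) = 1 ⇒ μ = e^(x).
(μ y)' = e^(2x) ⇒ μ y = (1/2)e^(2x) + C.
Divide by μ: y = (1/2)e^(x) + Ce^(-x).


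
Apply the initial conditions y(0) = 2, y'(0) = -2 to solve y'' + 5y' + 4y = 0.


Characteristic roots of r² + 5r + 4 = 0 are -1, -4.
General solution y = c₁ e^(-x) + c₂ e^(-4x).
Apply y(0) = 2: c₁ + c₂ = 2. Apply y'(0) = -2: -1 c₁ - 4 c₂ = -2.
Solve: c₁ = 2, c₂ = 0.
Particular solution: y = 2e^(-x) + 0e^(-4x).


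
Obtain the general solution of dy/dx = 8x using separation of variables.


Integrate both sides with respect to x: y = ∫ 8x dx = 4x^2 + C.


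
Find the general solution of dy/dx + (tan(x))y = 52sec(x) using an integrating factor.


P(x) = tan(x) ⇒ μ = e^(∫tan(x)dx) = sec(x).
(sec(x) y)' = 52sec²(x) ⇒ sec(x) y = 52tan(x) + C.
Multiply by cos(x): y = 52sin(x) + C·cos(x).


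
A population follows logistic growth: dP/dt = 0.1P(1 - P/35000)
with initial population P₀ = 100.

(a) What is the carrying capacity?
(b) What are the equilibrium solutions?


Logistic ODE dP/dt = 0.1P(1 - P/35000) has equilibria where dP/dt = 0, i.e. P = 0 or P = 35000.
The coefficient (1 - P/K) = 0 when P = K, identifying K = 35000 as the carrying capacity.
(a) K = 35000; (b) equilibria P = 0 and P = 35000.


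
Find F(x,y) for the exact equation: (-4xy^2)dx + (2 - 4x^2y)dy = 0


Check exactness: ∂M/∂y = -8xy and ∂N/∂x = -8xy; equal, so the equation is exact.
Integrate M with respect to x (treating y as constant): ∫M dx = -2x^2y^2 + h(y).
Differentiate w.r.t. y and set equal to N: the x-dependent terms already match, leaving h'(y) = 2. Integrate: h(y) = 2y.
So F(x,y) = 2y - 2x^2y^2.
General solution: 2y - 2x^2y^2 = C.


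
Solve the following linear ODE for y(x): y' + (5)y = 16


P(x) = 5, Q(x) = 16; integrating factor μ = e^(5x).
(μ y)' = 16e^(5x) ⇒ μ y = (16/5)e^(5x) + C.
Divide by μ: y = 16/5 + Ce^(-5x).


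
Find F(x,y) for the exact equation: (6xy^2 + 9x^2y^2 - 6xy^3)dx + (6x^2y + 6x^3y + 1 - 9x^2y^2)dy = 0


Check exactness: ∂M/∂y = 12xy + 18x^2y - 18xy^2 and ∂N/∂x = 12xy + 18x^2y - 18xy^2; equal, so the equation is exact.
Integrate M with respect to x (treating y as constant): ∫M dx = 3x^2y^2 + 3x^3y^2 - 3x^2y^3 + h(y).
Differentiate w.r.t. y and set equal to N: the x-dependent terms already match, leaving h'(y) = 1. Integrate: h(y) = y.
So F(x,y) = 3x^2y^2 + 3x^3y^2 + y - 3x^2y^3.
General solution: 3x^2y^2 + 3x^3y^2 + y - 3x^2y^3 = C.


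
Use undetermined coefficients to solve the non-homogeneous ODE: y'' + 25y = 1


Homogeneous part: r² + 25 = 0 ⇒ r = ±5i, so y_h = C₁cos(5x) + C₂sin(5x).
Try constant y_p = A; plug in: 25A = 1 ⇒ A = 1/25.
General solution: y = C₁cos(5x) + C₂sin(5x) + 1/25.


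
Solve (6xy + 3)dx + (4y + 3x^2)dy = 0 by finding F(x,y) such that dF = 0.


Check exactness: ∂M/∂y = 6x and ∂N/∂x = 6x; equal, so the equation is exact.
Integrate M with respect to x (treating y as constant): ∫M dx = 3x^2y + 3x + h(y).
Differentiate w.r.t. y and set equal to N: the x-dependent terms already match, leaving h'(y) = 4y. Integrate: h(y) = 2y^2.
So F(x,y) = 2y^2 + 3x^2y + 3x.
General solution: 2y^2 + 3x^2y + 3x = C.


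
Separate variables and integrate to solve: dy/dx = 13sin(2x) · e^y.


Separate: e^(-y) dy = 13sin(2x) dx.
Integrate: -e^(-y) = -(13/2)cos(2x) + C₀.
Rearrange: e^(-y) = (13/2)cos(2x) + C.


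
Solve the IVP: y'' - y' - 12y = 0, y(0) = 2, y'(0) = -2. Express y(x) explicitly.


Characteristic roots of r² - r - 12 = 0 are -3, 4.
General solution y = c₁ e^(-3x) + c₂ e^(4x).
Apply y(0) = 2: c₁ + c₂ = 2. Apply y'(0) = -2: -3 c₁ + 4 c₂ = -2.
Solve: c₁ = 10/7, c₂ = 4/7.
Particular solution: y = (10/7)e^(-3x) + (4/7)e^(4x).


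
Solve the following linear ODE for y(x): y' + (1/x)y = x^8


P(x) = 1/x ⇒ μ = x^1.
(x^1 y)' = x^1·x^8 = x^9.
Integrate: x^1 y = x^10/(10) + C.
Solve for y: y = (1/10)x^9 + C/x^1.


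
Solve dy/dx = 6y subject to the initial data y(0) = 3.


General solution of y' = 6y is y = Ce^(6x).
Apply y(0) = 3: C = 3.
Particular solution: y = 3e^(6x).


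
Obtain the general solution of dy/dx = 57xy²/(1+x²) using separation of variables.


Separate: dy/y² = 57x/(1+x²) dx.
Integrate LHS: ∫ dy/y² = -1/y.
Integrate RHS via u = 1+x²: (57/2)ln(1+x²) + C.
Result: -1/y = (57/2)ln(1+x²) + C.


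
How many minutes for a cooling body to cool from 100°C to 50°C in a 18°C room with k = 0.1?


From T(t) = T_a + (T₀ - T_a)e^(-kt), set T(t) = 50:
(50 - 18) / (100 - 18) = e^(-0.1t), so t = -ln(0.390)/0.1 ≈ 9.4 minutes.


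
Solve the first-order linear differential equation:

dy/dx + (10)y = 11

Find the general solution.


P(x) = 10, Q(x) = 11; integrating factor μ = e^(10x).
(μ y)' = 11e^(10x) ⇒ μ y = (11/10)e^(10x) + C.
Divide by μ: y = 11/10 + Ce^(-10x).


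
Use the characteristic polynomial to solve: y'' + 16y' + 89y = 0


Characteristic equation: r² + 16r + 89 = 0.
Discriminant is negative; roots r = -8 ± 5i (complex conjugate pair).
General solution uses e^(α x)(C₁ cos(β x) + C₂ sin(β x)): y = e^(-8x)(C₁cos(5x) + C₂sin(5x)).


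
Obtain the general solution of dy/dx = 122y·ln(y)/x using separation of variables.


Separate: dy/[y ln(y)] = 122 dx/x.
Substitute u = ln(y): du/u = 122 dx/x.
Integrate: ln|ln(y)| = 122ln|x| + C₀, hence ln(y) = C·x^122.


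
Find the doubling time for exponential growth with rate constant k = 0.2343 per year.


Exponential growth: P(t) = P₀ e^(0.2343t). Set P(t)/P₀ = 2: e^(0.2343t) = 2.
Solve: t = ln(2)/0.2343 ≈ 2.96 years.


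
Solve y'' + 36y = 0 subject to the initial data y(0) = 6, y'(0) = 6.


Characteristic roots of r² + 36 = 0 are ±6i, so y = C₁cos(6x) + C₂sin(6x).
Apply y(0) = 6: C₁ = 6. Differentiate and apply y'(0) = 6: 6·C₂ = 6, so C₂ = 1.
Particular solution: y = 6cos(6x) + sin(6x).


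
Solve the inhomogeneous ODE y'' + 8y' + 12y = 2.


Characteristic roots of r² + 8r + 12 = 0 are -6, -2.
y_h = C₁e^(-6x) + C₂e^(-2x).
Constant forcing; try y_p = A. Then 12A = 2 ⇒ A = 1/6.
General solution: y = C₁e^(-6x) + C₂e^(-2x) + 1/6.


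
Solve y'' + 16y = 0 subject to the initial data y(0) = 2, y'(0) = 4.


Characteristic roots of r² + 16 = 0 are ±4i, so y = C₁cos(4x) + C₂sin(4x).
Apply y(0) = 2: C₁ = 2. Differentiate and apply y'(0) = 4: 4·C₂ = 4, so C₂ = 1.
Particular solution: y = 2cos(4x) + sin(4x).


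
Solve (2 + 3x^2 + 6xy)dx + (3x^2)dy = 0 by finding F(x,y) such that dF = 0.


Check exactness: ∂M/∂y = 6x and ∂N/∂x = 6x; equal, so the equation is exact.
Integrate M with respect to x (treating y as constant): ∫M dx = 2x + x^3 + 3x^2y + h(y).
Differentiate w.r.t. y and set equal to N: all terms match, so h'(y) = 0 and h is a constant absorbed into C.
General solution: 2x + x^3 + 3x^2y = C.


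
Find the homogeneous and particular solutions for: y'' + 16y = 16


Homogeneous part: r² + 16 = 0 ⇒ r = ±4i, so y_h = C₁cos(4x) + C₂sin(4x).
Try constant y_p = A; plug in: 16A = 16 ⇒ A = 1.
General solution: y = C₁cos(4x) + C₂sin(4x) + 1.


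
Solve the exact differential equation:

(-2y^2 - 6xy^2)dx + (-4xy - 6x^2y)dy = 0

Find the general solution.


Check exactness: ∂M/∂y = -4y - 12xy and ∂N/∂x = -4y - 12xy; equal, so the equation is exact.
Integrate M with respect to x (treating y as constant): ∫M dx = -2xy^2 - 3x^2y^2 + h(y).
Differentiate w.r.t. y and set equal to N: all terms match, so h'(y) = 0 and h is a constant absorbed into C.
General solution: -2xy^2 - 3x^2y^2 = C.


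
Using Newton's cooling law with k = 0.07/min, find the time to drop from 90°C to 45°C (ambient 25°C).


From T(t) = T_a + (T₀ - T_a)e^(-kt), set T(t) = 45:
(45 - 25) / (90 - 25) = e^(-0.07t), so t = -ln(0.308)/0.07 ≈ 16.8 minutes.


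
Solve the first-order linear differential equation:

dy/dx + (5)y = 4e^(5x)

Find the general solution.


P(x) = 5 ⇒ μ = e^(5x).
(μ y)' = 4e^(10x) ⇒ μ y = (4/10)e^(10x) + C.
Divide by μ: y = (2/5)e^(5x) + Ce^(-5x).


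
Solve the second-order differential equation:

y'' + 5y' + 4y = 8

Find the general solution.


Characteristic roots of r² + 5r + 4 = 0 are -4, -1.
y_h = C₁e^(-4x) + C₂e^(-x).
Constant forcing; try y_p = A. Then 4A = 8 ⇒ A = 2.
General solution: y = C₁e^(-4x) + C₂e^(-x) + 2.


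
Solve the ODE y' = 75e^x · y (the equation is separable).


Separate variables: dy/y = 75e^x dx.
Integrate: ln|y| = 75e^x + C₀.
Exponentiate: y = Ce^(75e^x).


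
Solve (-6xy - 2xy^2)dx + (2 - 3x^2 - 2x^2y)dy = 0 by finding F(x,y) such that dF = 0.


Check exactness: ∂M/∂y = -6x - 4xy and ∂N/∂x = -6x - 4xy; equal, so the equation is exact.
Integrate M with respect to x (treating y as constant): ∫M dx = -3x^2y - x^2y^2 + h(y).
Differentiate w.r.t. y and set equal to N: the x-dependent terms already match, leaving h'(y) = 2. Integrate: h(y) = 2y.
So F(x,y) = 2y - 3x^2y - x^2y^2.
General solution: 2y - 3x^2y - x^2y^2 = C.


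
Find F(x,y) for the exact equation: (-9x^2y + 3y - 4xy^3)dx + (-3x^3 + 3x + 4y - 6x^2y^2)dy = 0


Check exactness: ∂M/∂y = -9x^2 + 3 - 12xy^2 and ∂N/∂x = -9x^2 + 3 - 12xy^2; equal, so the equation is exact.
Integrate M with respect to x (treating y as constant): ∫M dx = -3x^3y + 3xy - 2x^2y^3 + h(y).
Differentiate w.r.t. y and set equal to N: the x-dependent terms already match, leaving h'(y) = 4y. Integrate: h(y) = 2y^2.
So F(x,y) = -3x^3y + 3xy + 2y^2 - 2x^2y^3.
General solution: -3x^3y + 3xy + 2y^2 - 2x^2y^3 = C.


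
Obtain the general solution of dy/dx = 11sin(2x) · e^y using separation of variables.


Separate: e^(-y) dy = 11sin(2x) dx.
Integrate: -e^(-y) = -(11/2)cos(2x) + C₀.
Rearrange: e^(-y) = (11/2)cos(2x) + C.


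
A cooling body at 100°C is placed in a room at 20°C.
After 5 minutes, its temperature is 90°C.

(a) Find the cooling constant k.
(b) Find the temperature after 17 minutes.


Newton's law: T(t) = T_a + (T₀ - T_a)e^(-kt).
(a) Use T(5) = 90: (90 - 20)/(100 - 20) = e^(-k·5), so k = -ln(0.875)/5 ≈ 0.0267.
(b) Apply k to t = 17: T(17) = 20 + (80)e^(-0.454) ≈ 70.8°C.


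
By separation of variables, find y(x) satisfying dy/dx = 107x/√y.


Separate: √y dy = 107x dx.
Integrate: (2/3)y^(3/2) = (107/2)x² + C.


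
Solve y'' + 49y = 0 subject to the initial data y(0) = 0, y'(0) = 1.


Characteristic roots of r² + 49 = 0 are ±7i, so y = C₁cos(7x) + C₂sin(7x).
Apply y(0) = 0: C₁ = 0. Differentiate and apply y'(0) = 1: 7·C₂ = 1, so C₂ = 1/7.
Particular solution: y = (1/7)sin(7x).


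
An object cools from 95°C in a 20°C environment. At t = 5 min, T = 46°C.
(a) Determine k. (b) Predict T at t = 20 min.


Newton's law: T(t) = T_a + (T₀ - T_a)e^(-kt).
(a) Use T(5) = 46: (46 - 20)/(95 - 20) = e^(-k·5), so k = -ln(0.347)/5 ≈ 0.2119.
(b) Apply k to t = 20: T(20) = 20 + (75)e^(-4.238) ≈ 21.1°C.


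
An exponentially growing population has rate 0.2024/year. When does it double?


Exponential growth: P(t) = P₀ e^(0.2024t). Set P(t)/P₀ = 2: e^(0.2024t) = 2.
Solve: t = ln(2)/0.2024 ≈ 3.42 years.


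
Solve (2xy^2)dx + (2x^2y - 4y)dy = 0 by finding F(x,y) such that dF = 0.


Check exactness: ∂M/∂y = 4xy and ∂N/∂x = 4xy; equal, so the equation is exact.
Integrate M with respect to x (treating y as constant): ∫M dx = x^2y^2 + h(y).
Differentiate w.r.t. y and set equal to N: the x-dependent terms already match, leaving h'(y) = -4y. Integrate: h(y) = -2y^2.
So F(x,y) = x^2y^2 - 2y^2.
General solution: x^2y^2 - 2y^2 = C.


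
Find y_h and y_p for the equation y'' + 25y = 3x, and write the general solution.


Homogeneous: r² + 25 = 0 ⇒ r = ±5i, y_h = C₁cos(5x) + C₂sin(5x).
Polynomial forcing; try y_p = Ax + B. Then y_p'' + 25 y_p = 25(Ax + B) = 3x, so B = 0 and A = 3/25.
General solution: y = C₁cos(5x) + C₂sin(5x) + (3/25)x.


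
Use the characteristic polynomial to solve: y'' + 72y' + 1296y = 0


Characteristic equation: r² + 72r + 1296 = 0, i.e. (r + 36)² = 0.
Repeated root r = -36; include an x factor for the second linearly independent solution.
General solution: y = (C₁ + C₂x)e^(-36x).


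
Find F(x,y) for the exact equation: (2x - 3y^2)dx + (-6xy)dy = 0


Check exactness: ∂M/∂y = -6y and ∂N/∂x = -6y; equal, so the equation is exact.
Integrate M with respect to x (treating y as constant): ∫M dx = x^2 - 3xy^2 + h(y).
Differentiate w.r.t. y and set equal to N: all terms match, so h'(y) = 0 and h is a constant absorbed into C.
General solution: x^2 - 3xy^2 = C.


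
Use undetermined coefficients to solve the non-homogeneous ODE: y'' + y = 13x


Homogeneous: r² + 1 = 0 ⇒ r = ±1i, y_h = C₁cos(x) + C₂sin(x).
Polynomial forcing; try y_p = Ax + B. Then y_p'' + 1 y_p = 1(Ax + B) = 13x, so B = 0 and A = 13.
General solution: y = C₁cos(x) + C₂sin(x) + 13x.
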